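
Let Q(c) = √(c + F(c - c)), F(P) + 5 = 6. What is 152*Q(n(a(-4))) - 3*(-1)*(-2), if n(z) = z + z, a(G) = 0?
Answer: 146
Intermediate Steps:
F(P) = 1 (F(P) = -5 + 6 = 1)
n(z) = 2*z
Q(c) = √(1 + c) (Q(c) = √(c + 1) = √(1 + c))
152*Q(n(a(-4))) - 3*(-1)*(-2) = 152*√(1 + 2*0) - 3*(-1)*(-2) = 152*√(1 + 0) + 3*(-2) = 152*√1 - 6 = 152*1 - 6 = 152 - 6 = 146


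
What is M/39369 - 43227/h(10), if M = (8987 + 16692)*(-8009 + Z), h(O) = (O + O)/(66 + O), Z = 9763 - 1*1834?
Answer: -32344543097/196845 ≈ -1.6431e+5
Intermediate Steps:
Z = 7929 (Z = 9763 - 1834 = 7929)
h(O) = 2*O/(66 + O) (h(O) = (2*O)/(66 + O) = 2*O/(66 + O))
M = -2054320 (M = (8987 + 16692)*(-8009 + 7929) = 25679*(-80) = -2054320)
M/39369 - 43227/h(10) = -2054320/39369 - 43227/(2*10/(66 + 10)) = -2054320*1/39369 - 43227/(2*10/76) = -2054320/39369 - 43227/(2*10*(1/76)) = -2054320/39369 - 43227/5/19 = -2054320/39369 - 43227*19/5 = -2054320/39369 - 821313/5 = -32344543097/196845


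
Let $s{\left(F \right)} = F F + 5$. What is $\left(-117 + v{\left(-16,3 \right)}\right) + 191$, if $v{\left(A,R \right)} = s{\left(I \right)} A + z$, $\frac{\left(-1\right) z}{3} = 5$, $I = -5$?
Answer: $-421$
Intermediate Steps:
$z = -15$ ($z = \left(-3\right) 5 = -15$)
$s{\left(F \right)} = 5 + F^{2}$ ($s{\left(F \right)} = F^{2} + 5 = 5 + F^{2}$)
$v{\left(A,R \right)} = -15 + 30 A$ ($v{\left(A,R \right)} = \left(5 + \left(-5\right)^{2}\right) A - 15 = \left(5 + 25\right) A - 15 = 30 A - 15 = -15 + 30 A$)
$\left(-117 + v{\left(-16,3 \right)}\right) + 191 = \left(-117 + \left(-15 + 30 \left(-16\right)\right)\right) + 191 = \left(-117 - 495\right) + 191 = -612 + 191 = -421$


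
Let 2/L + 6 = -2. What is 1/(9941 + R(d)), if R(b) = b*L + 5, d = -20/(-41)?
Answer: 41/407781 ≈ 0.00010054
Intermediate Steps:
d = 20/41 (d = -20*(-1/41) = 20/41 ≈ 0.48780)
L = -¼ (L = 2/(-6 - 2) = 2/(-8) = 2*(-⅛) = -¼ ≈ -0.25000)
R(b) = 5 - b/4 (R(b) = b*(-¼) + 5 = -b/4 + 5 = 5 - b/4)
1/(9941 + R(d)) = 1/(9941 + (5 - ¼*20/41)) = 1/(9941 + (5 - 5/41)) = 1/(9941 + 200/41) = 1/(407781/41) = 41/407781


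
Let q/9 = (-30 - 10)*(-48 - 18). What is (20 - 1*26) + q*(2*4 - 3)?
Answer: 118794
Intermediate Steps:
q = 23760 (q = 9*((-30 - 10)*(-48 - 18)) = 9*(-40*(-66)) = 9*2640 = 23760)
(20 - 1*26) + q*(2*4 - 3) = (20 - 1*26) + 23760*(2*4 - 3) = (20 - 26) + 23760*(8 - 3) = -6 + 23760*5 = -6 + 118800 = 118794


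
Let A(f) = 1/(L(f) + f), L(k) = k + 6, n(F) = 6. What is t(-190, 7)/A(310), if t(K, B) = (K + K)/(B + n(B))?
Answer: -237880/13 ≈ -18298.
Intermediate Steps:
t(K, B) = 2*K/(6 + B) (t(K, B) = (K + K)/(B + 6) = (2*K)/(6 + B) = 2*K/(6 + B))
L(k) = 6 + k
A(f) = 1/(6 + 2*f) (A(f) = 1/((6 + f) + f) = 1/(6 + 2*f))
t(-190, 7)/A(310) = (2*(-190)/(6 + 7))/((1/(2*(3 + 310)))) = (2*(-190)/13)/(((½)/313)) = (2*(-190)*(1/13))/(((½)*(1/313))) = -380/(13*1/626) = -380/13*626 = -237880/13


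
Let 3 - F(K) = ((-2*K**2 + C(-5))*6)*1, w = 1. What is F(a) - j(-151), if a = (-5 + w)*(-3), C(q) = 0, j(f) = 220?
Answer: 1511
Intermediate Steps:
a = 12 (a = (-5 + 1)*(-3) = -4*(-3) = 12)
F(K) = 3 + 12*K**2 (F(K) = 3 - (-2*K**2 + 0)*6 = 3 - -2*K**2*6 = 3 - (-12*K**2) = 3 - (-12)*K**2 = 3 + 12*K**2)
F(a) - j(-151) = (3 + 12*12**2) - 1*220 = (3 + 12*144) - 220 = (3 + 1728) - 220 = 1731 - 220 = 1511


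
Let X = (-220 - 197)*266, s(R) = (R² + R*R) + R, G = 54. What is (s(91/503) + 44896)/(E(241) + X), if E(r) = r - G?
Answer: -11359154399/28016951615 ≈ -0.40544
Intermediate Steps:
E(r) = -54 + r (E(r) = r - 1*54 = r - 54 = -54 + r)
s(R) = R + 2*R² (s(R) = (R² + R²) + R = 2*R² + R = R + 2*R²)
X = -110922 (X = -417*266 = -110922)
(s(91/503) + 44896)/(E(241) + X) = ((91/503)*(1 + 2*(91/503)) + 44896)/((-54 + 241) - 110922) = ((91*(1/503))*(1 + 2*(91*(1/503))) + 44896)/(187 - 110922) = (91*(1 + 2*(91/503))/503 + 44896)/(-110735) = (91*(1 + 182/503)/503 + 44896)*(-1/110735) = ((91/503)*(685/503) + 44896)*(-1/110735) = (62335/253009 + 44896)*(-1/110735) = (11359154399/253009)*(-1/110735) = -11359154399/28016951615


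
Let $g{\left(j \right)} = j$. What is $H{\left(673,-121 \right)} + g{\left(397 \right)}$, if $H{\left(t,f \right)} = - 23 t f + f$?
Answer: $1873235$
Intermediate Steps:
$H{\left(t,f \right)} = f - 23 f t$ ($H{\left(t,f \right)} = - 23 f t + f = f - 23 f t$)
$H{\left(673,-121 \right)} + g{\left(397 \right)} = - 121 \left(1 - 15479\right) + 397 = \left(-121\right) \left(-15478\right) + 397 = 1872838 + 397 = 1873235$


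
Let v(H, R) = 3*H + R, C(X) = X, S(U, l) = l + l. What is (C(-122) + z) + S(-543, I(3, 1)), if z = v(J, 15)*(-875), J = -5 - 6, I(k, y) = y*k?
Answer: 15634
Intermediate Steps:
I(k, y) = k*y
J = -11
S(U, l) = 2*l
v(H, R) = R + 3*H
z = 15750 (z = (15 + 3*(-11))*(-875) = (15 - 33)*(-875) = -18*(-875) = 15750)
(C(-122) + z) + S(-543, I(3, 1)) = (-122 + 15750) + 2*(3*1) = 15628 + 2*3 = 15628 + 6 = 15634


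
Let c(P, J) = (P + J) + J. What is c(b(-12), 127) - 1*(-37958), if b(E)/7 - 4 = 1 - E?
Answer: 38331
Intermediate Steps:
b(E) = 35 - 7*E (b(E) = 28 + 7*(1 - E) = 28 + (7 - 7*E) = 35 - 7*E)
c(P, J) = P + 2*J (c(P, J) = (J + P) + J = P + 2*J)
c(b(-12), 127) - 1*(-37958) = ((35 - 7*(-12)) + 2*127) - 1*(-37958) = ((35 + 84) + 254) + 37958 = (119 + 254) + 37958 = 373 + 37958 = 38331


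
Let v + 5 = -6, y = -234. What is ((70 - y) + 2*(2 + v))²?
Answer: 81796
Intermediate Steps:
v = -11 (v = -5 - 6 = -11)
((70 - y) + 2*(2 + v))² = ((70 - 1*(-234)) + 2*(2 - 11))² = ((70 + 234) + 2*(-9))² = (304 - 18)² = 286² = 81796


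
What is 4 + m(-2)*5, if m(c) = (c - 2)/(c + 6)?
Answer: -1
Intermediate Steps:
m(c) = (-2 + c)/(6 + c)
4 + m(-2)*5 = 4 + ((-2 - 2)/(6 - 2))*5 = 4 + (-4/4)*5 = 4 + ((¼)*(-4))*5 = 4 - 1*5 = 4 - 5 = -1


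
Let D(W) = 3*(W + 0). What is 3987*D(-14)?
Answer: -167454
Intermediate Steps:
D(W) = 3*W
3987*D(-14) = 3987*(3*(-14)) = 3987*(-42) = -167454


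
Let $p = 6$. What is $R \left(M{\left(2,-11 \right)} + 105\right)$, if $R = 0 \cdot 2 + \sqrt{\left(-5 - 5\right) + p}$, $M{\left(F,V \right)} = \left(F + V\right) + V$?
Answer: $170 i \approx 170.0 i$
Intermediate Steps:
$M{\left(F,V \right)} = F + 2 V$
$R = 2 i$ ($R = 0 \cdot 2 + \sqrt{\left(-5 - 5\right) + 6} = 0 + \sqrt{\left(-5 - 5\right) + 6} = 0 + \sqrt{-10 + 6} = 0 + \sqrt{-4} = 0 + 2 i = 2 i \approx 2.0 i$)
$R \left(M{\left(2,-11 \right)} + 105\right) = 2 i \left(\left(2 + 2 \left(-11\right)\right) + 105\right) = 2 i \left(\left(2 - 22\right) + 105\right) = 2 i \left(-20 + 105\right) = 2 i 85 = 170 i$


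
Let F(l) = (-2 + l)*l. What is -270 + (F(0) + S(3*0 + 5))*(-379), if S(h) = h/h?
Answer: -649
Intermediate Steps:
F(l) = l*(-2 + l)
S(h) = 1
-270 + (F(0) + S(3*0 + 5))*(-379) = -270 + (0*(-2 + 0) + 1)*(-379) = -270 + (0*(-2) + 1)*(-379) = -270 + (0 + 1)*(-379) = -270 + 1*(-379) = -270 - 379 = -649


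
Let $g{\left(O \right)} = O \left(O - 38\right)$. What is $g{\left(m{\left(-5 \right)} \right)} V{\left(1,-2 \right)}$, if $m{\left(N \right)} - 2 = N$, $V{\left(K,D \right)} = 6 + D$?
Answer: $492$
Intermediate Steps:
$m{\left(N \right)} = 2 + N$
$g{\left(O \right)} = O \left(-38 + O\right)$
$g{\left(m{\left(-5 \right)} \right)} V{\left(1,-2 \right)} = \left(2 - 5\right) \left(-38 + \left(2 - 5\right)\right) \left(6 - 2\right) = - 3 \left(-38 - 3\right) 4 = \left(-3\right) \left(-41\right) 4 = 123 \cdot 4 = 492$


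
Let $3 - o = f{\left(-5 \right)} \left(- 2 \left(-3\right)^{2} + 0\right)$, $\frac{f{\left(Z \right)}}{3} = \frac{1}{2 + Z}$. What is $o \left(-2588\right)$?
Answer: $38820$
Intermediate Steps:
$f{\left(Z \right)} = \frac{3}{2 + Z}$
$o = -15$ ($o = 3 - \frac{3}{2 - 5} \left(- 2 \left(-3\right)^{2} + 0\right) = 3 - \frac{3}{-3} \left(\left(-2\right) 9 + 0\right) = 3 - 3 \left(- \frac{1}{3}\right) \left(-18 + 0\right) = 3 - \left(-1\right) \left(-18\right) = 3 - 18 = -15$)
$o \left(-2588\right) = \left(-15\right) \left(-2588\right) = 38820$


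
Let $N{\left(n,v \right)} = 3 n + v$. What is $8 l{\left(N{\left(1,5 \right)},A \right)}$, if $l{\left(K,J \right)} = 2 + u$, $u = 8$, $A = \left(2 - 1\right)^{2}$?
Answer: $80$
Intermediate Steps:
$A = 1$ ($A = 1^{2} = 1$)
$N{\left(n,v \right)} = v + 3 n$
$l{\left(K,J \right)} = 10$ ($l{\left(K,J \right)} = 2 + 8 = 10$)
$8 l{\left(N{\left(1,5 \right)},A \right)} = 8 \cdot 10 = 80$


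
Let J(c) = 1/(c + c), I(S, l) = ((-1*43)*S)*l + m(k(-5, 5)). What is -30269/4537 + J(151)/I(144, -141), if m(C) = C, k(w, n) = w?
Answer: -613916402493/92019515666 ≈ -6.6716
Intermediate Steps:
I(S, l) = -5 - 43*S*l (I(S, l) = ((-1*43)*S)*l - 5 = (-43*S)*l - 5 = -43*S*l - 5 = -5 - 43*S*l)
J(c) = 1/(2*c)
-30269/4537 + J(151)/I(144, -141) = -30269/4537 + ((1/2)/151)/(-5 - 43*144*(-141)) = -30269*1/4537 + ((1/2)*(1/151))/(-5 + 873072) = -30269/4537 + (1/302)/873067 = -30269/4537 + (1/302)*(1/873067) = -30269/4537 + 1/263666234 = -613916402493/92019515666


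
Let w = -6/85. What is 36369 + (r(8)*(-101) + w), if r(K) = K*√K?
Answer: 3091359/85 - 1616*√2 ≈ 34084.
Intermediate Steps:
r(K) = K^(3/2)
w = -6/85 (w = -6*1/85 = -6/85 ≈ -0.070588)
36369 + (r(8)*(-101) + w) = 36369 + (8^(3/2)*(-101) - 6/85) = 36369 + ((16*√2)*(-101) - 6/85) = 36369 + (-1616*√2 - 6/85) = 36369 + (-6/85 - 1616*√2) = 3091359/85 - 1616*√2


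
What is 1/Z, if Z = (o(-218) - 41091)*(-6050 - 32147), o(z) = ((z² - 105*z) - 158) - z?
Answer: -1/1122342451 ≈ -8.9099e-10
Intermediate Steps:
o(z) = -158 + z² - 106*z (o(z) = (-158 + z² - 105*z) - z = -158 + z² - 106*z)
Z = -1122342451 (Z = ((-158 + (-218)² - 106*(-218)) - 41091)*(-6050 - 32147) = ((-158 + 47524 + 23108) - 41091)*(-38197) = (70474 - 41091)*(-38197) = 29383*(-38197) = -1122342451)
1/Z = 1/(-1122342451) = -1/1122342451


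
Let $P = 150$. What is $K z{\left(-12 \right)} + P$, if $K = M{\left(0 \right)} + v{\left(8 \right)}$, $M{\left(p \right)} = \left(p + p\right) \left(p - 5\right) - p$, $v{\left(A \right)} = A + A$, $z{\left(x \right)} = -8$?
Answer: $22$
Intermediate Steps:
$v{\left(A \right)} = 2 A$
$M{\left(p \right)} = - p + 2 p \left(-5 + p\right)$ ($M{\left(p \right)} = 2 p \left(-5 + p\right) - p = - p + 2 p \left(-5 + p\right)$)
$K = 16$ ($K = 0 \left(-11 + 2 \cdot 0\right) + 2 \cdot 8 = 0 \left(-11 + 0\right) + 16 = 0 \left(-11\right) + 16 = 0 + 16 = 16$)
$K z{\left(-12 \right)} + P = 16 \left(-8\right) + 150 = -128 + 150 = 22$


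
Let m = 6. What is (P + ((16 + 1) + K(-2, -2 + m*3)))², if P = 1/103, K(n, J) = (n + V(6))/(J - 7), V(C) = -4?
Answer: 25502500/95481 ≈ 267.10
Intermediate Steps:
K(n, J) = (-4 + n)/(-7 + J) (K(n, J) = (n - 4)/(J - 7) = (-4 + n)/(-7 + J))
P = 1/103 ≈ 0.0097087
(P + ((16 + 1) + K(-2, -2 + m*3)))² = (1/103 + ((16 + 1) + (-4 - 2)/(-7 + (-2 + 6*3))))² = (1/103 + (17 - 6/(-7 + (-2 + 18))))² = (1/103 + (17 - 6/(-7 + 16)))² = (1/103 + (17 - 6/9))² = (1/103 + (17 + (⅑)*(-6)))² = (1/103 + (17 - ⅔))² = (1/103 + 49/3)² = (5050/309)² = 25502500/95481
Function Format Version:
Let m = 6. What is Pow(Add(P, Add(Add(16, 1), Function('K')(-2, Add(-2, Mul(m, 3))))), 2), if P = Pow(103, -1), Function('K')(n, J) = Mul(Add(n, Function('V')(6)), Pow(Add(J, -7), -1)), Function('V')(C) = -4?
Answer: Rational(25502500, 95481) ≈ 267.10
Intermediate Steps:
Function('K')(n, J) = Mul(Pow(Add(-7, J), -1), Add(-4, n)) (Function('K')(n, J) = Mul(Add(n, -4), Pow(Add(J, -7), -1)) = Mul(Add(-4, n), Pow(Add(-7, J), -1)) = Mul(Pow(Add(-7, J), -1), Add(-4, n)))
P = Rational(1, 103) ≈ 0.0097087
Pow(Add(P, Add(Add(16, 1), Function('K')(-2, Add(-2, Mul(m, 3))))), 2) = Pow(Add(Rational(1, 103), Add(Add(16, 1), Mul(Pow(Add(-7, Add(-2, Mul(6, 3))), -1), Add(-4, -2)))), 2) = Pow(Add(Rational(1, 103), Add(17, Mul(Pow(Add(-7, Add(-2, 18)), -1), -6))), 2) = Pow(Add(Rational(1, 103), Add(17, Mul(Pow(Add(-7, 16), -1), -6))), 2) = Pow(Add(Rational(1, 103), Add(17, Mul(Pow(9, -1), -6))), 2) = Pow(Add(Rational(1, 103), Add(17, Mul(Rational(1, 9), -6))), 2) = Pow(Add(Rational(1, 103), Add(17, Rational(-2, 3))), 2) = Pow(Add(Rational(1, 103), Rational(49, 3)), 2) = Pow(Rational(5050, 309), 2) = Rational(25502500, 95481)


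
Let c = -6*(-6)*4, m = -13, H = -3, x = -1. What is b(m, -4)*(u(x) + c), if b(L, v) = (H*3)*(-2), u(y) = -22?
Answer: 2196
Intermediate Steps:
b(L, v) = 18 (b(L, v) = -3*3*(-2) = -9*(-2) = 18)
c = 144 (c = 36*4 = 144)
b(m, -4)*(u(x) + c) = 18*(-22 + 144) = 18*122 = 2196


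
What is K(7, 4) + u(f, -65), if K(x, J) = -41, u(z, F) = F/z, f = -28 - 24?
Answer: -159/4 ≈ -39.750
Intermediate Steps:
f = -52
K(7, 4) + u(f, -65) = -41 - 65/(-52) = -41 - 65*(-1/52) = -41 + 5/4 = -159/4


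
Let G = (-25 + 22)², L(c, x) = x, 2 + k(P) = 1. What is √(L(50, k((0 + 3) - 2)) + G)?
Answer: 2*√2 ≈ 2.8284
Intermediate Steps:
k(P) = -1 (k(P) = -2 + 1 = -1)
G = 9 (G = (-3)² = 9)
√(L(50, k((0 + 3) - 2)) + G) = √(-1 + 9) = √8 = 2*√2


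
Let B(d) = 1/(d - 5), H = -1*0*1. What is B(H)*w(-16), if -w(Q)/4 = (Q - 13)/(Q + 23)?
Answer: -116/35 ≈ -3.3143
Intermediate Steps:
H = 0 (H = 0*1 = 0)
B(d) = 1/(-5 + d)
w(Q) = -4*(-13 + Q)/(23 + Q) (w(Q) = -4*(Q - 13)/(Q + 23) = -4*(-13 + Q)/(23 + Q))
B(H)*w(-16) = (4*(13 - 1*(-16))/(23 - 16))/(-5 + 0) = (4*(13 + 16)/7)/(-5) = -4*29/(5*7) = -1/5*116/7 = -116/35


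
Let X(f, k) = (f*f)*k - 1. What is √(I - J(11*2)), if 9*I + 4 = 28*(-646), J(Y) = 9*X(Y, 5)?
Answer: I*√214031/3 ≈ 154.21*I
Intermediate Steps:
X(f, k) = -1 + k*f² (X(f, k) = f²*k - 1 = k*f² - 1 = -1 + k*f²)
J(Y) = -9 + 45*Y² (J(Y) = 9*(-1 + 5*Y²) = -9 + 45*Y²)
I = -18092/9 (I = -4/9 + (28*(-646))/9 = -4/9 + (⅑)*(-18088) = -4/9 - 18088/9 = -18092/9 ≈ -2010.2)
√(I - J(11*2)) = √(-18092/9 - (-9 + 45*(11*2)²)) = √(-18092/9 - (-9 + 45*22²)) = √(-18092/9 - (-9 + 45*484)) = √(-18092/9 - (-9 + 21780)) = √(-18092/9 - 1*21771) = √(-18092/9 - 21771) = √(-214031/9) = I*√214031/3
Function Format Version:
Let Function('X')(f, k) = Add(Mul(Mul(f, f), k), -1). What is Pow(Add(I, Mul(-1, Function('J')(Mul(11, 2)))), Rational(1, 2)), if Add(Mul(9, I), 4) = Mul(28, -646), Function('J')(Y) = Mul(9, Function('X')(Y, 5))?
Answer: Mul(Rational(1, 3), I, Pow(214031, Rational(1, 2))) ≈ Mul(154.21, I)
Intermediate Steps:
Function('X')(f, k) = Add(-1, Mul(k, Pow(f, 2))) (Function('X')(f, k) = Add(Mul(Pow(f, 2), k), -1) = Add(Mul(k, Pow(f, 2)), -1) = Add(-1, Mul(k, Pow(f, 2))))
Function('J')(Y) = Add(-9, Mul(45, Pow(Y, 2))) (Function('J')(Y) = Mul(9, Add(-1, Mul(5, Pow(Y, 2)))) = Add(-9, Mul(45, Pow(Y, 2))))
I = Rational(-18092, 9) (I = Add(Rational(-4, 9), Mul(Rational(1, 9), Mul(28, -646))) = Add(Rational(-4, 9), Mul(Rational(1, 9), -18088)) = Add(Rational(-4, 9), Rational(-18088, 9)) = Rational(-18092, 9) ≈ -2010.2)
Pow(Add(I, Mul(-1, Function('J')(Mul(11, 2)))), Rational(1, 2)) = Pow(Add(Rational(-18092, 9), Mul(-1, Add(-9, Mul(45, Pow(Mul(11, 2), 2))))), Rational(1, 2)) = Pow(Add(Rational(-18092, 9), Mul(-1, Add(-9, Mul(45, Pow(22, 2))))), Rational(1, 2)) = Pow(Add(Rational(-18092, 9), Mul(-1, Add(-9, Mul(45, 484)))), Rational(1, 2)) = Pow(Add(Rational(-18092, 9), Mul(-1, Add(-9, 21780))), Rational(1, 2)) = Pow(Add(Rational(-18092, 9), Mul(-1, 21771)), Rational(1, 2)) = Pow(Add(Rational(-18092, 9), -21771), Rational(1, 2)) = Pow(Rational(-214031, 9), Rational(1, 2)) = Mul(Rational(1, 3), I, Pow(214031, Rational(1, 2)))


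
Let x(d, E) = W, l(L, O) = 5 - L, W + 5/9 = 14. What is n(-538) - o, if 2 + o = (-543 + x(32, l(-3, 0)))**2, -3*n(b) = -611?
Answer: -22698097/81 ≈ -2.8022e+5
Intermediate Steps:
W = 121/9 (W = -5/9 + 14 = 121/9 ≈ 13.444)
n(b) = 611/3 (n(b) = -1/3*(-611) = 611/3)
x(d, E) = 121/9
o = 22714594/81 (o = -2 + (-543 + 121/9)**2 = -2 + (-4766/9)**2 = -2 + 22714756/81 = 22714594/81 ≈ 2.8043e+5)
n(-538) - o = 611/3 - 1*22714594/81 = 611/3 - 22714594/81 = -22698097/81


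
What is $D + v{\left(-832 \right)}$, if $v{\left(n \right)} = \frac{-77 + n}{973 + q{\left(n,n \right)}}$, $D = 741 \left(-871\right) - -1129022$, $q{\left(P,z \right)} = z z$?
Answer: $\frac{335237693458}{693197} \approx 4.8361 \cdot 10^{5}$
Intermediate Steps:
$q{\left(P,z \right)} = z^{2}$
$D = 483611$ ($D = -645411 + 1129022 = 483611$)
$v{\left(n \right)} = \frac{-77 + n}{973 + n^{2}}$
$D + v{\left(-832 \right)} = 483611 + \frac{-77 - 832}{973 + \left(-832\right)^{2}} = 483611 + \frac{1}{973 + 692224} \left(-909\right) = 483611 + \frac{1}{693197} \left(-909\right) = 483611 - \frac{909}{693197} = \frac{335237693458}{693197}$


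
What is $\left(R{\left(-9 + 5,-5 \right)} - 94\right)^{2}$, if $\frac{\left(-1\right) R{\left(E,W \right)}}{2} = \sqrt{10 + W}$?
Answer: $8856 + 376 \sqrt{5} \approx 9696.8$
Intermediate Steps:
$R{\left(E,W \right)} = - 2 \sqrt{10 + W}$
$\left(R{\left(-9 + 5,-5 \right)} - 94\right)^{2} = \left(- 2 \sqrt{10 - 5} - 94\right)^{2} = \left(- 2 \sqrt{5} - 94\right)^{2} = \left(-94 - 2 \sqrt{5}\right)^{2}$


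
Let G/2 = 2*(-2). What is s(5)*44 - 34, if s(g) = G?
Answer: -386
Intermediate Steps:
G = -8 (G = 2*(2*(-2)) = 2*(-4) = -8)
s(g) = -8
s(5)*44 - 34 = -8*44 - 34 = -352 - 34 = -386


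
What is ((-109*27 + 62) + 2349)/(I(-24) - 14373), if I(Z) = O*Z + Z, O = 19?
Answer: 532/14853 ≈ 0.035818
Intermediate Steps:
I(Z) = 20*Z (I(Z) = 19*Z + Z = 20*Z)
((-109*27 + 62) + 2349)/(I(-24) - 14373) = ((-109*27 + 62) + 2349)/(20*(-24) - 14373) = ((-2943 + 62) + 2349)/(-480 - 14373) = (-2881 + 2349)/(-14853) = -532*(-1/14853) = 532/14853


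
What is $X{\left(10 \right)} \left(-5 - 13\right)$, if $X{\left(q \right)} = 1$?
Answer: $-18$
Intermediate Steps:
$X{\left(10 \right)} \left(-5 - 13\right) = 1 \left(-5 - 13\right) = 1 \left(-18\right) = -18$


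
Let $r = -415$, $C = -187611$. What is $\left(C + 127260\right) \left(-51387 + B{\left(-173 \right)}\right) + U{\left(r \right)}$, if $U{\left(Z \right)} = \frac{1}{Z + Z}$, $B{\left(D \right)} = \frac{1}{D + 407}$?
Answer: $\frac{50193837732548}{16185} \approx 3.1013 \cdot 10^{9}$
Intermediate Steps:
$B{\left(D \right)} = \frac{1}{407 + D}$
$U{\left(Z \right)} = \frac{1}{2 Z}$
$\left(C + 127260\right) \left(-51387 + B{\left(-173 \right)}\right) + U{\left(r \right)} = \left(-187611 + 127260\right) \left(-51387 + \frac{1}{407 - 173}\right) + \frac{1}{2 \left(-415\right)} = - 60351 \left(-51387 + \frac{1}{234}\right) + \frac{1}{2} \left(- \frac{1}{415}\right) = - 60351 \left(-51387 + \frac{1}{234}\right) - \frac{1}{830} = \left(-60351\right) \left(- \frac{12024557}{234}\right) - \frac{1}{830} = \frac{241898013169}{78} - \frac{1}{830} = \frac{50193837732548}{16185}$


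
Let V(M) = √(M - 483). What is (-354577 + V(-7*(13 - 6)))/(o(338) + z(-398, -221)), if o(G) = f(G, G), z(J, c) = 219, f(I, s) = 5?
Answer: -354577/224 + I*√133/112 ≈ -1582.9 + 0.10297*I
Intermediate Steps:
V(M) = √(-483 + M)
o(G) = 5
(-354577 + V(-7*(13 - 6)))/(o(338) + z(-398, -221)) = (-354577 + √(-483 - 7*(13 - 6)))/(5 + 219) = (-354577 + √(-483 - 7*7))/224 = (-354577 + √(-483 - 49))*(1/224) = (-354577 + √(-532))*(1/224) = (-354577 + 2*I*√133)*(1/224) = -354577/224 + I*√133/112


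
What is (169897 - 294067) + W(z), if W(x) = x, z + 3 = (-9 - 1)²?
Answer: -124073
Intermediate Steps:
z = 97 (z = -3 + (-9 - 1)² = -3 + (-10)² = -3 + 100 = 97)
(169897 - 294067) + W(z) = (169897 - 294067) + 97 = -124170 + 97 = -124073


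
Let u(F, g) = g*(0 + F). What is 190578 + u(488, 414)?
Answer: 392610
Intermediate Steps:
u(F, g) = F*g (u(F, g) = g*F = F*g)
190578 + u(488, 414) = 190578 + 488*414 = 190578 + 202032 = 392610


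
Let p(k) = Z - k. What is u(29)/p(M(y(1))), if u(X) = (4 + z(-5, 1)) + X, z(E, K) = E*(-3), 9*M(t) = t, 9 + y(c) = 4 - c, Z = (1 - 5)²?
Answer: 72/25 ≈ 2.8800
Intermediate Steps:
Z = 16 (Z = (-4)² = 16)
y(c) = -5 - c (y(c) = -9 + (4 - c) = -5 - c)
M(t) = t/9
z(E, K) = -3*E
u(X) = 19 + X (u(X) = (4 - 3*(-5)) + X = (4 + 15) + X = 19 + X)
p(k) = 16 - k
u(29)/p(M(y(1))) = (19 + 29)/(16 - (-5 - 1*1)/9) = 48/(16 - (-5 - 1)/9) = 48/(16 - (-6)/9) = 48/(16 - 1*(-⅔)) = 48/(16 + ⅔) = 48/(50/3) = 48*(3/50) = 72/25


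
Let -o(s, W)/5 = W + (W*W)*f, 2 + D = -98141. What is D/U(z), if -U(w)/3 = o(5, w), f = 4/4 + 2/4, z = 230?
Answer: -98143/1193700 ≈ -0.082217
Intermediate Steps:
f = 3/2 (f = 4*(1/4) + 2*(1/4) = 1 + 1/2 = 3/2 ≈ 1.5000)
D = -98143 (D = -2 - 98141 = -98143)
o(s, W) = -5*W - 15*W**2/2 (o(s, W) = -5*(W + (W*W)*(3/2)) = -5*(W + W**2*(3/2)) = -5*(W + 3*W**2/2) = -5*W - 15*W**2/2)
U(w) = 15*w*(2 + 3*w)/2 (U(w) = -(-15)*w*(2 + 3*w)/2 = 15*w*(2 + 3*w)/2)
D/U(z) = -98143*1/(1725*(2 + 3*230)) = -98143*1/(1725*(2 + 690)) = -98143/((15/2)*230*692) = -98143/1193700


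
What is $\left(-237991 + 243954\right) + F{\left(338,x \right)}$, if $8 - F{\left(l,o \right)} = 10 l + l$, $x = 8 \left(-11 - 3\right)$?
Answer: $2253$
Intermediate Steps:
$x = -112$ ($x = 8 \left(-14\right) = -112$)
$F{\left(l,o \right)} = 8 - 11 l$ ($F{\left(l,o \right)} = 8 - \left(10 l + l\right) = 8 - 11 l$)
$\left(-237991 + 243954\right) + F{\left(338,x \right)} = \left(-237991 + 243954\right) + \left(8 - 3718\right) = 5963 + \left(8 - 3718\right) = 5963 - 3710 = 2253$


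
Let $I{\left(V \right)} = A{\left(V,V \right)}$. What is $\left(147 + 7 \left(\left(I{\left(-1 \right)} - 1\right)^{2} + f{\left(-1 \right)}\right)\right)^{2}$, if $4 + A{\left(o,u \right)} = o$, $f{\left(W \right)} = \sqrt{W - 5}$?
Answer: $158907 + 5586 i \sqrt{6} \approx 1.5891 \cdot 10^{5} + 13683.0 i$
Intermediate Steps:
$f{\left(W \right)} = \sqrt{-5 + W}$
$A{\left(o,u \right)} = -4 + o$
$I{\left(V \right)} = -4 + V$
$\left(147 + 7 \left(\left(I{\left(-1 \right)} - 1\right)^{2} + f{\left(-1 \right)}\right)\right)^{2} = \left(147 + 7 \left(\left(\left(-4 - 1\right) - 1\right)^{2} + \sqrt{-5 - 1}\right)\right)^{2} = \left(147 + 7 \left(\left(-5 - 1\right)^{2} + \sqrt{-6}\right)\right)^{2} = \left(147 + 7 \left(\left(-6\right)^{2} + i \sqrt{6}\right)\right)^{2} = \left(147 + 7 \left(36 + i \sqrt{6}\right)\right)^{2} = \left(147 + \left(252 + 7 i \sqrt{6}\right)\right)^{2} = \left(399 + 7 i \sqrt{6}\right)^{2}$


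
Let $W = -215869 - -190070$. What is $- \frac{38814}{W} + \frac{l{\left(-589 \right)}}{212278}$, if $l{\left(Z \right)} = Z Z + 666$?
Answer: $\frac{17206755305}{5476560122} \approx 3.1419$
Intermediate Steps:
$l{\left(Z \right)} = 666 + Z^{2}$ ($l{\left(Z \right)} = Z^{2} + 666 = 666 + Z^{2}$)
$W = -25799$ ($W = -215869 + 190070 = -25799$)
$- \frac{38814}{W} + \frac{l{\left(-589 \right)}}{212278} = - \frac{38814}{-25799} + \frac{666 + \left(-589\right)^{2}}{212278} = \left(-38814\right) \left(- \frac{1}{25799}\right) + \left(666 + 346921\right) \frac{1}{212278} = \frac{38814}{25799} + 347587 \cdot \frac{1}{212278} = \frac{38814}{25799} + \frac{347587}{212278} = \frac{17206755305}{5476560122}$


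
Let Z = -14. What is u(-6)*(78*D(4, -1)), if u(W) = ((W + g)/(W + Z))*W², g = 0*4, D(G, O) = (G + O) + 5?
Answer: 33696/5 ≈ 6739.2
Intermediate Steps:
D(G, O) = 5 + G + O
g = 0
u(W) = W³/(-14 + W) (u(W) = ((W + 0)/(W - 14))*W² = (W/(-14 + W))*W² = W³/(-14 + W))
u(-6)*(78*D(4, -1)) = ((-6)³/(-14 - 6))*(78*(5 + 4 - 1)) = (-216/(-20))*(78*8) = -216*(-1/20)*624 = (54/5)*624 = 33696/5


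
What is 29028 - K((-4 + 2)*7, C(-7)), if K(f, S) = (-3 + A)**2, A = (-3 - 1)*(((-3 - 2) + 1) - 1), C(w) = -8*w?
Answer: 28739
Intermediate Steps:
A = 20 (A = -4*((-5 + 1) - 1) = -4*(-4 - 1) = -4*(-5) = 20)
K(f, S) = 289 (K(f, S) = (-3 + 20)**2 = 17**2 = 289)
29028 - K((-4 + 2)*7, C(-7)) = 29028 - 1*289 = 29028 - 289 = 28739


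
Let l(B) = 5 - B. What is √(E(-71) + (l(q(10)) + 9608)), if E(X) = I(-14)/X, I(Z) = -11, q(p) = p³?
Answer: 209*√994/71 ≈ 92.807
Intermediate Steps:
E(X) = -11/X
√(E(-71) + (l(q(10)) + 9608)) = √(-11/(-71) + ((5 - 1*10³) + 9608)) = √(-11*(-1/71) + ((5 - 1*1000) + 9608)) = √(11/71 + ((5 - 1000) + 9608)) = √(11/71 + (-995 + 9608)) = √(11/71 + 8613) = √(611534/71) = 209*√994/71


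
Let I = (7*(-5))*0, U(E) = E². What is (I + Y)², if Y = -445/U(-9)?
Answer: 198025/6561 ≈ 30.182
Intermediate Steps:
Y = -445/81 (Y = -445/((-9)²) = -445/81 ≈ -5.4938)
I = 0 (I = -35*0 = 0)
(I + Y)² = (0 - 445/81)² = (-445/81)² = 198025/6561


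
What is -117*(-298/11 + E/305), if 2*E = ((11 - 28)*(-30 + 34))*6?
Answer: 10896678/3355 ≈ 3247.9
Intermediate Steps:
E = -204 (E = (((11 - 28)*(-30 + 34))*6)/2 = (-17*4*6)/2 = (-68*6)/2 = (½)*(-408) = -204)
-117*(-298/11 + E/305) = -117*(-298/11 - 204/305) = -117*(-93134/3355) = 10896678/3355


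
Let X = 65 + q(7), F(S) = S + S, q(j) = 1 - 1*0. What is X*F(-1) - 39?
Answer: -171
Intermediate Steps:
q(j) = 1 (q(j) = 1 + 0 = 1)
F(S) = 2*S
X = 66 (X = 65 + 1 = 66)
X*F(-1) - 39 = 66*(2*(-1)) - 39 = 66*(-2) - 39 = -132 - 39 = -171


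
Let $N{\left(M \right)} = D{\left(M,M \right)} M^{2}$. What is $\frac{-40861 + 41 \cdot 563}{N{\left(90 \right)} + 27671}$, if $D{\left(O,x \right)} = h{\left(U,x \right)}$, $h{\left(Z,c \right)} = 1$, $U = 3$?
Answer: $- \frac{17778}{35771} \approx -0.49699$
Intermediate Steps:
$D{\left(O,x \right)} = 1$
$N{\left(M \right)} = M^{2}$ ($N{\left(M \right)} = 1 M^{2} = M^{2}$)
$\frac{-40861 + 41 \cdot 563}{N{\left(90 \right)} + 27671} = \frac{-40861 + 41 \cdot 563}{90^{2} + 27671} = \frac{-40861 + 23083}{8100 + 27671} = - \frac{17778}{35771}$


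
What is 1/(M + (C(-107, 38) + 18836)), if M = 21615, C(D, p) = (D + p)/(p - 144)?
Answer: 106/4287875 ≈ 2.4721e-5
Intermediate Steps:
C(D, p) = (D + p)/(-144 + p)
1/(M + (C(-107, 38) + 18836)) = 1/(21615 + ((-107 + 38)/(-144 + 38) + 18836)) = 1/(21615 + (-69/(-106) + 18836)) = 1/(21615 + (-1/106*(-69) + 18836)) = 1/(21615 + (69/106 + 18836)) = 1/(21615 + 1996685/106) = 1/(4287875/106) = 106/4287875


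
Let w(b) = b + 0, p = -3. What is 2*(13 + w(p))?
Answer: 20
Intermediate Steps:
w(b) = b
2*(13 + w(p)) = 2*(13 - 3) = 2*10 = 20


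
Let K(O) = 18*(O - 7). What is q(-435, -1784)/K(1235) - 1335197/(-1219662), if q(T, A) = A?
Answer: 126561655/124812078 ≈ 1.0140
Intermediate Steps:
K(O) = -126 + 18*O (K(O) = 18*(-7 + O) = -126 + 18*O)
q(-435, -1784)/K(1235) - 1335197/(-1219662) = -1784/(-126 + 18*1235) - 1335197/(-1219662) = -1784/(-126 + 22230) - 1335197*(-1/1219662) = -1784/22104 + 1335197/1219662 = -1784*1/22104 + 1335197/1219662 = -223/2763 + 1335197/1219662 = 126561655/124812078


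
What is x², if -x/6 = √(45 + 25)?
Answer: 2520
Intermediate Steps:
x = -6*√70 (x = -6*√(45 + 25) = -6*√70 ≈ -50.200)
x² = (-6*√70)² = 2520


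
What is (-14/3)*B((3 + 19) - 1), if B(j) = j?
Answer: -98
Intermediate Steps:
(-14/3)*B((3 + 19) - 1) = (-14/3)*((3 + 19) - 1) = (-14*⅓)*(22 - 1) = -14/3*21 = -98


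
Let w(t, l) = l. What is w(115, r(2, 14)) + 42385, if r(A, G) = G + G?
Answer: 42413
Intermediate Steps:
r(A, G) = 2*G
w(115, r(2, 14)) + 42385 = 2*14 + 42385 = 28 + 42385 = 42413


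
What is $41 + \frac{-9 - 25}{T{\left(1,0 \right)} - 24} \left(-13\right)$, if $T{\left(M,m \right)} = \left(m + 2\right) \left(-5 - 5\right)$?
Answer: $\frac{681}{22} \approx 30.955$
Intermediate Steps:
$T{\left(M,m \right)} = -20 - 10 m$ ($T{\left(M,m \right)} = \left(2 + m\right) \left(-10\right) = -20 - 10 m$)
$41 + \frac{-9 - 25}{T{\left(1,0 \right)} - 24} \left(-13\right) = 41 + \frac{-9 - 25}{\left(-20 - 0\right) - 24} \left(-13\right) = 41 + - \frac{34}{\left(-20 + 0\right) - 24} \left(-13\right) = 41 + - \frac{34}{-20 - 24} \left(-13\right) = 41 + - \frac{34}{-44} \left(-13\right) = 41 + \left(-34\right) \left(- \frac{1}{44}\right) \left(-13\right) = 41 + \frac{17}{22} \left(-13\right) = 41 - \frac{221}{22} = \frac{681}{22}$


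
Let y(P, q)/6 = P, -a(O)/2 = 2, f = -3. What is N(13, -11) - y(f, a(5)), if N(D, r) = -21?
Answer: -3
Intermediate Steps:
a(O) = -4 (a(O) = -2*2 = -4)
y(P, q) = 6*P
N(13, -11) - y(f, a(5)) = -21 - 6*(-3) = -21 - 1*(-18) = -21 + 18 = -3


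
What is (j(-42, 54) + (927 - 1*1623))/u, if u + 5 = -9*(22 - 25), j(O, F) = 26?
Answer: -335/11 ≈ -30.455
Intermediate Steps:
u = 22 (u = -5 - 9*(22 - 25) = -5 - 9*(-3) = -5 + 27 = 22)
(j(-42, 54) + (927 - 1*1623))/u = (26 + (927 - 1*1623))/22 = (26 + (927 - 1623))*(1/22) = (26 - 696)*(1/22) = -670*1/22 = -335/11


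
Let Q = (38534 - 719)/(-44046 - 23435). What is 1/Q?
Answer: -67481/37815 ≈ -1.7845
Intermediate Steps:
Q = -37815/67481 (Q = 37815/(-67481) = 37815*(-1/67481) = -37815/67481 ≈ -0.56038)
1/Q = 1/(-37815/67481) = -67481/37815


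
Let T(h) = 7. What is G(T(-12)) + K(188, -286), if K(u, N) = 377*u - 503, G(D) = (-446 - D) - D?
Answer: 69913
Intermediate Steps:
G(D) = -446 - 2*D
K(u, N) = -503 + 377*u
G(T(-12)) + K(188, -286) = (-446 - 2*7) + (-503 + 377*188) = (-446 - 14) + (-503 + 70876) = -460 + 70373 = 69913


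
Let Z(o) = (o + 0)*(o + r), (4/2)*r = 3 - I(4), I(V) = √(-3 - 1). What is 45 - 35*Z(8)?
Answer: -2615 + 280*I ≈ -2615.0 + 280.0*I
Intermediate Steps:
I(V) = 2*I (I(V) = √(-4) = 2*I)
r = 3/2 - I (r = (3 - 2*I)/2 = 3/2 - I ≈ 1.5 - 1.0*I)
Z(o) = o*(3/2 + o - I) (Z(o) = (o + 0)*(o + (3/2 - I)) = o*(3/2 + o - I))
45 - 35*Z(8) = 45 - 35*8*(3 - 2*I + 2*8)/2 = 45 - 35*8*(3 - 2*I + 16)/2 = 45 - 35*8*(19 - 2*I)/2 = 45 - 35*(76 - 8*I) = 45 + (-2660 + 280*I) = -2615 + 280*I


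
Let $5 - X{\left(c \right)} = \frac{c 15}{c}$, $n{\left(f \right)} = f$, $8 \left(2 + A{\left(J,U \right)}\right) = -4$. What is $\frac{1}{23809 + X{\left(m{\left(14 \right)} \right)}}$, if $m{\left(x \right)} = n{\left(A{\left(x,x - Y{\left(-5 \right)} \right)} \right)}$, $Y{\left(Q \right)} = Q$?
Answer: $\frac{1}{23799} \approx 4.2019 \cdot 10^{-5}$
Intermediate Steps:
$A{\left(J,U \right)} = - \frac{5}{2}$ ($A{\left(J,U \right)} = -2 + \frac{1}{8} \left(-4\right) = -2 - \frac{1}{2} = - \frac{5}{2}$)
$m{\left(x \right)} = - \frac{5}{2}$
$X{\left(c \right)} = -10$ ($X{\left(c \right)} = 5 - \frac{c 15}{c} = 5 - \frac{15 c}{c} = 5 - 15 = -10$)
$\frac{1}{23809 + X{\left(m{\left(14 \right)} \right)}} = \frac{1}{23809 - 10} = \frac{1}{23799}$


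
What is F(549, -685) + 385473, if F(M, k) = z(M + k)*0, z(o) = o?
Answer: 385473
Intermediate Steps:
F(M, k) = 0 (F(M, k) = (M + k)*0 = 0)
F(549, -685) + 385473 = 0 + 385473 = 385473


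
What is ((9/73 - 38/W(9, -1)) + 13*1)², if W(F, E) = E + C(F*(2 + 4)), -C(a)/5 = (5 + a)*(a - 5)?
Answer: 47966858007721/278408190736 ≈ 172.29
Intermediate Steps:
C(a) = -5*(-5 + a)*(5 + a) (C(a) = -5*(5 + a)*(a - 5) = -5*(5 + a)*(-5 + a) = -5*(-5 + a)*(5 + a))
W(F, E) = 125 + E - 180*F² (W(F, E) = E + (125 - 5*F²*(2 + 4)²) = E + (125 - 5*36*F²) = E + (125 - 180*F²) = 125 + E - 180*F²)
((9/73 - 38/W(9, -1)) + 13*1)² = ((9/73 - 38/(125 - 1 - 180*9²)) + 13*1)² = ((9*(1/73) - 38/(125 - 1 - 180*81)) + 13)² = ((9/73 - 38/(125 - 1 - 14580)) + 13)² = ((9/73 - 38/(-14456)) + 13)² = ((9/73 - 38*(-1/14456)) + 13)² = ((9/73 + 19/7228) + 13)² = (66439/527644 + 13)² = (6925811/527644)² = 47966858007721/278408190736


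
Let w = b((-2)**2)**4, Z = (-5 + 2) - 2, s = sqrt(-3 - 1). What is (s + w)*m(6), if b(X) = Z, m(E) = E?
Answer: 3750 + 12*I ≈ 3750.0 + 12.0*I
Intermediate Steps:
s = 2*I (s = sqrt(-4) = 2*I ≈ 2.0*I)
Z = -5 (Z = -3 - 2 = -5)
b(X) = -5
w = 625 (w = (-5)**4 = 625)
(s + w)*m(6) = (2*I + 625)*6 = (625 + 2*I)*6 = 3750 + 12*I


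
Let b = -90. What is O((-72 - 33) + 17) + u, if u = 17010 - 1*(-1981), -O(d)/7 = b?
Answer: 19621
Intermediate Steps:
O(d) = 630 (O(d) = -7*(-90) = 630)
u = 18991 (u = 17010 + 1981 = 18991)
O((-72 - 33) + 17) + u = 630 + 18991 = 19621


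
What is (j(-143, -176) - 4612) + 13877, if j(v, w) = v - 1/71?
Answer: 647661/71 ≈ 9122.0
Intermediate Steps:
j(v, w) = -1/71 + v (j(v, w) = v - 1*1/71 = v - 1/71 = -1/71 + v)
(j(-143, -176) - 4612) + 13877 = ((-1/71 - 143) - 4612) + 13877 = (-10154/71 - 4612) + 13877 = -337606/71 + 13877 = 647661/71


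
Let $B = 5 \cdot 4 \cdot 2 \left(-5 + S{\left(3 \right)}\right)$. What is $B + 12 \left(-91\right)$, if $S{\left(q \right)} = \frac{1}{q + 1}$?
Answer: $-1282$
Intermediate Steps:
$S{\left(q \right)} = \frac{1}{1 + q}$
$B = -190$ ($B = 5 \cdot 4 \cdot 2 \left(-5 + \frac{1}{1 + 3}\right) = 20 \cdot 2 \left(-5 + \frac{1}{4}\right) = 40 \left(-5 + \frac{1}{4}\right) = 40 \left(- \frac{19}{4}\right) = -190$)
$B + 12 \left(-91\right) = -190 + 12 \left(-91\right) = -190 - 1092 = -1282$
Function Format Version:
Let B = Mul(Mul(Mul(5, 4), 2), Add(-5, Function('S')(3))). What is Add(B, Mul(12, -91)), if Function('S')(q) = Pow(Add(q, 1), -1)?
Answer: -1282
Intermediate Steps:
Function('S')(q) = Pow(Add(1, q), -1)
B = -190 (B = Mul(Mul(Mul(5, 4), 2), Add(-5, Pow(Add(1, 3), -1))) = Mul(Mul(20, 2), Add(-5, Pow(4, -1))) = Mul(40, Add(-5, Rational(1, 4))) = Mul(40, Rational(-19, 4)) = -190)
Add(B, Mul(12, -91)) = Add(-190, Mul(12, -91)) = Add(-190, -1092) = -1282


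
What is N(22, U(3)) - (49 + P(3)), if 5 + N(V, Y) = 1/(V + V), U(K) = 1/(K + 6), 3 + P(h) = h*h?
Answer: -2639/44 ≈ -59.977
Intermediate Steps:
P(h) = -3 + h² (P(h) = -3 + h*h = -3 + h²)
U(K) = 1/(6 + K)
N(V, Y) = -5 + 1/(2*V) (N(V, Y) = -5 + 1/(V + V) = -5 + 1/(2*V))
N(22, U(3)) - (49 + P(3)) = (-5 + (½)/22) - (49 + (-3 + 3²)) = (-5 + (½)*(1/22)) - (49 + (-3 + 9)) = (-5 + 1/44) - (49 + 6) = -219/44 - 1*55 = -219/44 - 55 = -2639/44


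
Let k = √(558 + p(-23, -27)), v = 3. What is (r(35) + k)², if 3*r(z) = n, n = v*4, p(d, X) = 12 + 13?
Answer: (4 + √583)² ≈ 792.16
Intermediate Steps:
p(d, X) = 25
k = √583 (k = √(558 + 25) = √583 ≈ 24.145)
n = 12 (n = 3*4 = 12)
r(z) = 4 (r(z) = (⅓)*12 = 4)
(r(35) + k)² = (4 + √583)²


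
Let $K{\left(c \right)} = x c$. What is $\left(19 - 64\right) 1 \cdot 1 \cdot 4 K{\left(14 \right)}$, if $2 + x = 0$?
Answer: $5040$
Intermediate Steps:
$x = -2$ ($x = -2 + 0 = -2$)
$K{\left(c \right)} = - 2 c$
$\left(19 - 64\right) 1 \cdot 1 \cdot 4 K{\left(14 \right)} = \left(19 - 64\right) 1 \cdot 1 \cdot 4 \left(\left(-2\right) 14\right) = \left(19 - 64\right) 1 \cdot 4 \left(-28\right) = \left(-45\right) 4 \left(-28\right) = \left(-180\right) \left(-28\right) = 5040$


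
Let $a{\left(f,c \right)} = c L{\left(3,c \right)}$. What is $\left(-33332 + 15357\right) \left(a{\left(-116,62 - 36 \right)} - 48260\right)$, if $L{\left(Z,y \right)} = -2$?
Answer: $868408200$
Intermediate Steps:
$a{\left(f,c \right)} = - 2 c$ ($a{\left(f,c \right)} = c \left(-2\right) = - 2 c$)
$\left(-33332 + 15357\right) \left(a{\left(-116,62 - 36 \right)} - 48260\right) = \left(-33332 + 15357\right) \left(- 2 \left(62 - 36\right) - 48260\right) = - 17975 \left(\left(-2\right) 26 - 48260\right) = - 17975 \left(-52 - 48260\right) = \left(-17975\right) \left(-48312\right) = 868408200$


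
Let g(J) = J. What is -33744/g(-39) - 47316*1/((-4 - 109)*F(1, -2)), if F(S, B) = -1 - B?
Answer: 1886132/1469 ≈ 1284.0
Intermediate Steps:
-33744/g(-39) - 47316*1/((-4 - 109)*F(1, -2)) = -33744/(-39) - 47316*1/((-1 - 1*(-2))*(-4 - 109)) = -33744*(-1/39) - 47316*(-1/(113*(-1 + 2))) = 11248/13 - 47316/(1*(-113)) = 11248/13 - 47316/(-113) = 11248/13 - 47316*(-1/113) = 11248/13 + 47316/113 = 1886132/1469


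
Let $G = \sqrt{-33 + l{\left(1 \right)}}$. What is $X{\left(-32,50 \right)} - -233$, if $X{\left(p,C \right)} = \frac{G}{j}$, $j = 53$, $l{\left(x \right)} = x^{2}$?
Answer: $233 + \frac{4 i \sqrt{2}}{53} \approx 233.0 + 0.10673 i$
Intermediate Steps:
$G = 4 i \sqrt{2}$ ($G = \sqrt{-33 + 1^{2}} = \sqrt{-33 + 1} = \sqrt{-32} = 4 i \sqrt{2} \approx 5.6569 i$)
$X{\left(p,C \right)} = \frac{4 i \sqrt{2}}{53}$
$X{\left(-32,50 \right)} - -233 = \frac{4 i \sqrt{2}}{53} - -233 = \frac{4 i \sqrt{2}}{53} + 233 = 233 + \frac{4 i \sqrt{2}}{53}$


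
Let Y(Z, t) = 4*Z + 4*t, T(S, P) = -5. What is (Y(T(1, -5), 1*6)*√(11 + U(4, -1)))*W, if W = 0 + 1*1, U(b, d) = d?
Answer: 4*√10 ≈ 12.649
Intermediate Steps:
W = 1 (W = 0 + 1 = 1)
(Y(T(1, -5), 1*6)*√(11 + U(4, -1)))*W = ((4*(-5) + 4*(1*6))*√(11 - 1))*1 = ((-20 + 4*6)*√10)*1 = ((-20 + 24)*√10)*1 = (4*√10)*1 = 4*√10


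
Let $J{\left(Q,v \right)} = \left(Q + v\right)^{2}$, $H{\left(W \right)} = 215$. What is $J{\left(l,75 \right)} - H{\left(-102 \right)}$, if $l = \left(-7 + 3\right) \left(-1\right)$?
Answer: $6026$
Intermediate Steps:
$l = 4$ ($l = \left(-4\right) \left(-1\right) = 4$)
$J{\left(l,75 \right)} - H{\left(-102 \right)} = \left(4 + 75\right)^{2} - 215 = 79^{2} - 215 = 6241 - 215 = 6026$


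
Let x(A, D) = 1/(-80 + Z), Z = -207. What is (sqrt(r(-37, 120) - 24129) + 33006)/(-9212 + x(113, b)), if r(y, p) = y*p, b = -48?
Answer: -9472722/2643845 - 287*I*sqrt(28569)/2643845 ≈ -3.5829 - 0.018348*I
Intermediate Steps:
r(y, p) = p*y
x(A, D) = -1/287 (x(A, D) = 1/(-80 - 207) = 1/(-287) = -1/287)
(sqrt(r(-37, 120) - 24129) + 33006)/(-9212 + x(113, b)) = (sqrt(120*(-37) - 24129) + 33006)/(-9212 - 1/287) = (sqrt(-4440 - 24129) + 33006)/(-2643845/287) = (sqrt(-28569) + 33006)*(-287/2643845) = (I*sqrt(28569) + 33006)*(-287/2643845) = (33006 + I*sqrt(28569))*(-287/2643845) = -9472722/2643845 - 287*I*sqrt(28569)/2643845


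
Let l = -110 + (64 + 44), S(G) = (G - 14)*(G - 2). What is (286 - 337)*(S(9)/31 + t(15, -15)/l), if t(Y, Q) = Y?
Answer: 27285/62 ≈ 440.08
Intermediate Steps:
S(G) = (-14 + G)*(-2 + G)
l = -2 (l = -110 + 108 = -2)
(286 - 337)*(S(9)/31 + t(15, -15)/l) = (286 - 337)*((28 + 9**2 - 16*9)/31 + 15/(-2)) = -51*((28 + 81 - 144)*(1/31) + 15*(-1/2)) = -51*(-35*1/31 - 15/2) = -51*(-35/31 - 15/2) = -51*(-535/62) = 27285/62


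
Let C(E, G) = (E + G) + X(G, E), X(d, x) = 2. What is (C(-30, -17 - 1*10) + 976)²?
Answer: 848241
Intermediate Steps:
C(E, G) = 2 + E + G (C(E, G) = (E + G) + 2 = 2 + E + G)
(C(-30, -17 - 1*10) + 976)² = ((2 - 30 + (-17 - 1*10)) + 976)² = ((2 - 30 + (-17 - 10)) + 976)² = ((2 - 30 - 27) + 976)² = (-55 + 976)² = 921² = 848241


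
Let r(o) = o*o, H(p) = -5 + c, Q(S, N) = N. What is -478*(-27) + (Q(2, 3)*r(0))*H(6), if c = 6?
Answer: 12906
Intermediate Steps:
H(p) = 1 (H(p) = -5 + 6 = 1)
r(o) = o²
-478*(-27) + (Q(2, 3)*r(0))*H(6) = -478*(-27) + (3*0²)*1 = 12906 + (3*0)*1 = 12906 + 0*1 = 12906 + 0 = 12906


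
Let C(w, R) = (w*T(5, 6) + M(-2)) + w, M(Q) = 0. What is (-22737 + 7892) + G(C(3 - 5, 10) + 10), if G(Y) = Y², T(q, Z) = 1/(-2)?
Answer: -14764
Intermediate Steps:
T(q, Z) = -½
C(w, R) = w/2 (C(w, R) = (w*(-½) + 0) + w = (-w/2 + 0) + w = -w/2 + w = w/2)
(-22737 + 7892) + G(C(3 - 5, 10) + 10) = (-22737 + 7892) + ((3 - 5)/2 + 10)² = -14845 + ((½)*(-2) + 10)² = -14845 + (-1 + 10)² = -14845 + 9² = -14845 + 81 = -14764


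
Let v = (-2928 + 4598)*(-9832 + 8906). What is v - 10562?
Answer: -1556982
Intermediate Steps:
v = -1546420 (v = 1670*(-926) = -1546420)
v - 10562 = -1546420 - 10562 = -1556982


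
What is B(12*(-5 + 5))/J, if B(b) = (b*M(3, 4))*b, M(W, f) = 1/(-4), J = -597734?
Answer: 0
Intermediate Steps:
M(W, f) = -¼
B(b) = -b²/4 (B(b) = (b*(-¼))*b = (-b/4)*b = -b²/4)
B(12*(-5 + 5))/J = -144*(-5 + 5)²/4/(-597734) = -(12*0)²/4*(-1/597734) = -¼*0²*(-1/597734) = -¼*0*(-1/597734) = 0*(-1/597734) = 0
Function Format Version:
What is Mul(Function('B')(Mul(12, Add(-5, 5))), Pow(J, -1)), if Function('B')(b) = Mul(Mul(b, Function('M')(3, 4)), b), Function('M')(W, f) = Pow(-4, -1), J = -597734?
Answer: 0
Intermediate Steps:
Function('M')(W, f) = Rational(-1, 4)
Function('B')(b) = Mul(Rational(-1, 4), Pow(b, 2)) (Function('B')(b) = Mul(Mul(b, Rational(-1, 4)), b) = Mul(Mul(Rational(-1, 4), b), b) = Mul(Rational(-1, 4), Pow(b, 2)))
Mul(Function('B')(Mul(12, Add(-5, 5))), Pow(J, -1)) = Mul(Mul(Rational(-1, 4), Pow(Mul(12, Add(-5, 5)), 2)), Pow(-597734, -1)) = Mul(Mul(Rational(-1, 4), Pow(Mul(12, 0), 2)), Rational(-1, 597734)) = Mul(Mul(Rational(-1, 4), Pow(0, 2)), Rational(-1, 597734)) = Mul(Mul(Rational(-1, 4), 0), Rational(-1, 597734)) = Mul(0, Rational(-1, 597734)) = 0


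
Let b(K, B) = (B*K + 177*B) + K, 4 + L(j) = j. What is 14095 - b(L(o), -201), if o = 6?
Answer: 50072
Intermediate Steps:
L(j) = -4 + j
b(K, B) = K + 177*B + B*K (b(K, B) = (177*B + B*K) + K = K + 177*B + B*K)
14095 - b(L(o), -201) = 14095 - ((-4 + 6) + 177*(-201) - 201*(-4 + 6)) = 14095 - (2 - 35577 - 201*2) = 14095 - (2 - 35577 - 402) = 14095 - 1*(-35977) = 14095 + 35977 = 50072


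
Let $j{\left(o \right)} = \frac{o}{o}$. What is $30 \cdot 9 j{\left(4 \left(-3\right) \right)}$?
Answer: $270$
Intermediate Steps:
$j{\left(o \right)} = 1$
$30 \cdot 9 j{\left(4 \left(-3\right) \right)} = 30 \cdot 9 \cdot 1 = 270 \cdot 1 = 270$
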